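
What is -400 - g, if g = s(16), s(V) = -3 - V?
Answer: -381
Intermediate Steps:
g = -19 (g = -3 - 1*16 = -3 - 16 = -19)
-400 - g = -400 - 1*(-19) = -400 + 19 = -381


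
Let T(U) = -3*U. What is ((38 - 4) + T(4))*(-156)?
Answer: -3432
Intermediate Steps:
((38 - 4) + T(4))*(-156) = ((38 - 4) - 3*4)*(-156) = (34 - 12)*(-156) = 22*(-156) = -3432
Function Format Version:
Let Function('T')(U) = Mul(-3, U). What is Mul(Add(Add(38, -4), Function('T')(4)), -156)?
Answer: -3432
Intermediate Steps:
Mul(Add(Add(38, -4), Function('T')(4)), -156) = Mul(Add(Add(38, -4), Mul(-3, 4)), -156) = Mul(Add(34, -12), -156) = Mul(22, -156) = -3432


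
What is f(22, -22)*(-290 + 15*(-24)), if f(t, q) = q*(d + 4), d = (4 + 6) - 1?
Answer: 185900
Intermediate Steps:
d = 9 (d = 10 - 1 = 9)
f(t, q) = 13*q (f(t, q) = q*(9 + 4) = q*13 = 13*q)
f(22, -22)*(-290 + 15*(-24)) = (13*(-22))*(-290 + 15*(-24)) = -286*(-290 - 360) = -286*(-650) = 185900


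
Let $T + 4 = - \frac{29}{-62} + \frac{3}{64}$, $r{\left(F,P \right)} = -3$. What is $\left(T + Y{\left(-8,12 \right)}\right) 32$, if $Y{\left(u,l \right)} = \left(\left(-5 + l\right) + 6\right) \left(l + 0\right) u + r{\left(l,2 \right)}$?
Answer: $- \frac{2488899}{62} \approx -40144.0$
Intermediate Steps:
$Y{\left(u,l \right)} = -3 + l u \left(1 + l\right)$ ($Y{\left(u,l \right)} = \left(\left(-5 + l\right) + 6\right) \left(l + 0\right) u - 3 = \left(1 + l\right) l u - 3 = l \left(1 + l\right) u - 3 = l u \left(1 + l\right) - 3 = -3 + l u \left(1 + l\right)$)
$T = - \frac{6915}{1984}$ ($T = -4 + \left(- \frac{29}{-62} + \frac{3}{64}\right) = -4 + \left(\left(-29\right) \left(- \frac{1}{62}\right) + 3 \cdot \frac{1}{64}\right) = -4 + \left(\frac{29}{62} + \frac{3}{64}\right) = -4 + \frac{1021}{1984} = - \frac{6915}{1984} \approx -3.4854$)
$\left(T + Y{\left(-8,12 \right)}\right) 32 = \left(- \frac{6915}{1984} - \left(99 + 1152\right)\right) 32 = \left(- \frac{6915}{1984} - 1251\right) 32 = \left(- \frac{2488899}{1984}\right) 32 = - \frac{2488899}{62}$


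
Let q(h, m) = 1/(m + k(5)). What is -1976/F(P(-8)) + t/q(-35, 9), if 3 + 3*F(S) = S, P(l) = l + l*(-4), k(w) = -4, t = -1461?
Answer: -53111/7 ≈ -7587.3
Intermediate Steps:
P(l) = -3*l (P(l) = l - 4*l = -3*l)
q(h, m) = 1/(-4 + m) (q(h, m) = 1/(m - 4) = 1/(-4 + m))
F(S) = -1 + S/3
-1976/F(P(-8)) + t/q(-35, 9) = -1976/(-1 + (-3*(-8))/3) - 1461/(1/(-4 + 9)) = -1976/(-1 + (1/3)*24) - 1461/(1/5) = -1976/(-1 + 8) - 1461/1/5 = -1976/7 - 1461*5 = -1976*1/7 - 7305 = -1976/7 - 7305 = -53111/7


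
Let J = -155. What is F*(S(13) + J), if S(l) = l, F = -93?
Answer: 13206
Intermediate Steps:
F*(S(13) + J) = -93*(13 - 155) = -93*(-142) = 13206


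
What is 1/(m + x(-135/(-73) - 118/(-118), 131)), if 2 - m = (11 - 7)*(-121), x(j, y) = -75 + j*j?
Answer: 5329/2233483 ≈ 0.0023860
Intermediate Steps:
x(j, y) = -75 + j²
m = 486 (m = 2 - (11 - 7)*(-121) = 2 - 4*(-121) = 2 - 1*(-484) = 2 + 484 = 486)
1/(m + x(-135/(-73) - 118/(-118), 131)) = 1/(486 + (-75 + (-135/(-73) - 118/(-118))²)) = 1/(486 + (-75 + (-135*(-1/73) - 118*(-1/118))²)) = 1/(486 + (-75 + (135/73 + 1)²)) = 1/(486 + (-75 + (208/73)²)) = 1/(486 + (-75 + 43264/5329)) = 1/(486 - 356411/5329) = 1/(2233483/5329) = 5329/2233483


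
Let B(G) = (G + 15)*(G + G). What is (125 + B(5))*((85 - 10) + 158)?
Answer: 75725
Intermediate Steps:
B(G) = 2*G*(15 + G) (B(G) = (15 + G)*(2*G) = 2*G*(15 + G))
(125 + B(5))*((85 - 10) + 158) = (125 + 2*5*(15 + 5))*((85 - 10) + 158) = (125 + 2*5*20)*(75 + 158) = (125 + 200)*233 = 325*233 = 75725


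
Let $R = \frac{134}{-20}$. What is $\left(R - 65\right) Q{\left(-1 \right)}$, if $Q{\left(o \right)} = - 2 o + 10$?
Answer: $- \frac{4302}{5} \approx -860.4$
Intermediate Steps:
$R = - \frac{67}{10}$ ($R = 134 \left(- \frac{1}{20}\right) = - \frac{67}{10} \approx -6.7$)
$Q{\left(o \right)} = 10 - 2 o$
$\left(R - 65\right) Q{\left(-1 \right)} = \left(- \frac{67}{10} - 65\right) \left(10 - -2\right) = - \frac{717 \left(10 + 2\right)}{10} = \left(- \frac{717}{10}\right) 12 = - \frac{4302}{5}$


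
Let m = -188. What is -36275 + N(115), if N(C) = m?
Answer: -36463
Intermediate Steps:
N(C) = -188
-36275 + N(115) = -36275 - 188 = -36463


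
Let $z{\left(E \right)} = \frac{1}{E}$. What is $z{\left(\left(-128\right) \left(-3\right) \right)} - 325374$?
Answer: $- \frac{124943615}{384} \approx -3.2537 \cdot 10^{5}$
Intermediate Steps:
$z{\left(\left(-128\right) \left(-3\right) \right)} - 325374 = \frac{1}{\left(-128\right) \left(-3\right)} - 325374 = \frac{1}{384} - 325374 = - \frac{124943615}{384}$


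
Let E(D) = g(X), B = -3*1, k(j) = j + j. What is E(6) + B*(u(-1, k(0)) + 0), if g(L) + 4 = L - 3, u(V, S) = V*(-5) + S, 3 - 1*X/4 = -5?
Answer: 10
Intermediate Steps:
X = 32 (X = 12 - 4*(-5) = 12 + 20 = 32)
k(j) = 2*j
u(V, S) = S - 5*V (u(V, S) = -5*V + S = S - 5*V)
g(L) = -7 + L (g(L) = -4 + (L - 3) = -4 + (-3 + L) = -7 + L)
B = -3
E(D) = 25 (E(D) = -7 + 32 = 25)
E(6) + B*(u(-1, k(0)) + 0) = 25 - 3*((2*0 - 5*(-1)) + 0) = 25 - 3*((0 + 5) + 0) = 25 - 3*(5 + 0) = 25 - 3*5 = 25 - 15 = 10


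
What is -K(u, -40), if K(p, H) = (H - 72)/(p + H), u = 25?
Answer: -112/15 ≈ -7.4667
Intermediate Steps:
K(p, H) = (-72 + H)/(H + p)
-K(u, -40) = -(-72 - 40)/(-40 + 25) = -(-112)/(-15) = -(-1)*(-112)/15 = -1*112/15 = -112/15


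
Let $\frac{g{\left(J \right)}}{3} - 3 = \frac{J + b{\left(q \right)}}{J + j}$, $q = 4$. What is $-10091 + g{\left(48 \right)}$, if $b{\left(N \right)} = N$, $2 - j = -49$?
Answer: $- \frac{332654}{33} \approx -10080.0$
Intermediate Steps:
$j = 51$ ($j = 2 - -49 = 2 + 49 = 51$)
$g{\left(J \right)} = 9 + \frac{3 \left(4 + J\right)}{51 + J}$ ($g{\left(J \right)} = 9 + 3 \frac{J + 4}{J + 51} = 9 + 3 \frac{4 + J}{51 + J} = 9 + \frac{3 \left(4 + J\right)}{51 + J}$)
$-10091 + g{\left(48 \right)} = -10091 + \frac{3 \left(157 + 4 \cdot 48\right)}{51 + 48} = -10091 + \frac{3 \left(157 + 192\right)}{99} = -10091 + 3 \cdot \frac{1}{99} \cdot 349 = -10091 + \frac{349}{33} = - \frac{332654}{33}$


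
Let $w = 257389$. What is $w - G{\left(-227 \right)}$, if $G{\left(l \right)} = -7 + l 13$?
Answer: $260347$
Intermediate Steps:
$G{\left(l \right)} = -7 + 13 l$
$w - G{\left(-227 \right)} = 257389 - \left(-7 + 13 \left(-227\right)\right) = 257389 - \left(-7 - 2951\right) = 257389 - -2958 = 257389 + 2958 = 260347$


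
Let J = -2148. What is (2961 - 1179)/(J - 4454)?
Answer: -891/3301 ≈ -0.26992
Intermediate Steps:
(2961 - 1179)/(J - 4454) = (2961 - 1179)/(-2148 - 4454) = 1782/(-6602) = 1782*(-1/6602) = -891/3301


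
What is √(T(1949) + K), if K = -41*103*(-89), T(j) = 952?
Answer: √376799 ≈ 613.84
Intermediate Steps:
K = 375847 (K = -4223*(-89) = 375847)
√(T(1949) + K) = √(952 + 375847) = √376799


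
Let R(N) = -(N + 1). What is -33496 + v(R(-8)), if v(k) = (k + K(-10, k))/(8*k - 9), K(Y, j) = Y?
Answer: -1574315/47 ≈ -33496.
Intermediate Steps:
R(N) = -1 - N (R(N) = -(1 + N) = -1 - N)
v(k) = (-10 + k)/(-9 + 8*k) (v(k) = (k - 10)/(8*k - 9) = (-10 + k)/(-9 + 8*k))
-33496 + v(R(-8)) = -33496 + (-10 + (-1 - 1*(-8)))/(-9 + 8*(-1 - 1*(-8))) = -33496 + (-10 + (-1 + 8))/(-9 + 8*(-1 + 8)) = -33496 + (-10 + 7)/(-9 + 8*7) = -33496 - 3/(-9 + 56) = -33496 - 3/47 = -1574315/47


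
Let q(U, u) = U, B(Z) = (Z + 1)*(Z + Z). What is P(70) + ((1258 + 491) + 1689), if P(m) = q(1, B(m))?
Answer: 3439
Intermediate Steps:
B(Z) = 2*Z*(1 + Z) (B(Z) = (1 + Z)*(2*Z) = 2*Z*(1 + Z))
P(m) = 1
P(70) + ((1258 + 491) + 1689) = 1 + ((1258 + 491) + 1689) = 1 + (1749 + 1689) = 1 + 3438 = 3439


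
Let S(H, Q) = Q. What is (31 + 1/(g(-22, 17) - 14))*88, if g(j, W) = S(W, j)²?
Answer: 641124/235 ≈ 2728.2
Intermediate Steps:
g(j, W) = j²
(31 + 1/(g(-22, 17) - 14))*88 = (31 + 1/((-22)² - 14))*88 = (31 + 1/(484 - 14))*88 = (31 + 1/470)*88 = (14571/470)*88 = 641124/235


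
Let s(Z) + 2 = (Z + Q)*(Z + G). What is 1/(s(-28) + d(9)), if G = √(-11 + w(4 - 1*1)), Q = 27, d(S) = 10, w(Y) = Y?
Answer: 9/326 + I*√2/652 ≈ 0.027607 + 0.002169*I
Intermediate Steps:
G = 2*I*√2 (G = √(-11 + (4 - 1*1)) = √(-11 + (4 - 1)) = √(-11 + 3) = √(-8) = 2*I*√2 ≈ 2.8284*I)
s(Z) = -2 + (27 + Z)*(Z + 2*I*√2) (s(Z) = -2 + (Z + 27)*(Z + 2*I*√2) = -2 + (27 + Z)*(Z + 2*I*√2))
1/(s(-28) + d(9)) = 1/((-2 + (-28)² + 27*(-28) + 54*I*√2 + 2*I*(-28)*√2) + 10) = 1/((-2 + 784 - 756 + 54*I*√2 - 56*I*√2) + 10) = 1/((26 - 2*I*√2) + 10) = 1/(36 - 2*I*√2)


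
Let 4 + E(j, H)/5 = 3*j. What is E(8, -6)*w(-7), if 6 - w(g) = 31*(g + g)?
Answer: 44000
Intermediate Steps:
E(j, H) = -20 + 15*j (E(j, H) = -20 + 5*(3*j) = -20 + 15*j)
w(g) = 6 - 62*g (w(g) = 6 - 31*(g + g) = 6 - 31*2*g = 6 - 62*g)
E(8, -6)*w(-7) = (-20 + 15*8)*(6 - 62*(-7)) = (-20 + 120)*(6 + 434) = 100*440 = 44000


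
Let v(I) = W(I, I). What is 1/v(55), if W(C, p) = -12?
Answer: -1/12 ≈ -0.083333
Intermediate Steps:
v(I) = -12
1/v(55) = 1/(-12) = -1/12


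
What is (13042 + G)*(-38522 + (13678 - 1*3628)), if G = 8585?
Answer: -615763944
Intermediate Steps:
(13042 + G)*(-38522 + (13678 - 1*3628)) = (13042 + 8585)*(-38522 + (13678 - 1*3628)) = 21627*(-38522 + (13678 - 3628)) = 21627*(-38522 + 10050) = 21627*(-28472) = -615763944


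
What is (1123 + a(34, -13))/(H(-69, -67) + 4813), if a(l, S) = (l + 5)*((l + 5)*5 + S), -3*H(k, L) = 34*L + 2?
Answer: 24663/16715 ≈ 1.4755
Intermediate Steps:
H(k, L) = -⅔ - 34*L/3 (H(k, L) = -(34*L + 2)/3 = -(2 + 34*L)/3 = -⅔ - 34*L/3)
a(l, S) = (5 + l)*(25 + S + 5*l) (a(l, S) = (5 + l)*((5 + l)*5 + S) = (5 + l)*((25 + 5*l) + S) = (5 + l)*(25 + S + 5*l))
(1123 + a(34, -13))/(H(-69, -67) + 4813) = (1123 + (125 + 5*(-13) + 5*34² + 50*34 - 13*34))/((-⅔ - 34/3*(-67)) + 4813) = (1123 + (125 - 65 + 5*1156 + 1700 - 442))/((-⅔ + 2278/3) + 4813) = (1123 + (125 - 65 + 5780 + 1700 - 442))/(2276/3 + 4813) = (1123 + 7098)/(16715/3) = 8221*(3/16715) = 24663/16715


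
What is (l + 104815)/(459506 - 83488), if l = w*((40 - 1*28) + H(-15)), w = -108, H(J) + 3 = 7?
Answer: 103087/376018 ≈ 0.27415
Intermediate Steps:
H(J) = 4 (H(J) = -3 + 7 = 4)
l = -1728 (l = -108*((40 - 1*28) + 4) = -108*((40 - 28) + 4) = -108*(12 + 4) = -108*16 = -1728)
(l + 104815)/(459506 - 83488) = (-1728 + 104815)/(459506 - 83488) = 103087/376018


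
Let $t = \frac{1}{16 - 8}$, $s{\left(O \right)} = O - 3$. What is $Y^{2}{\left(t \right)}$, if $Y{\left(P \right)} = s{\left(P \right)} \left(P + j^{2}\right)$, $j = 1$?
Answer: $\frac{42849}{4096} \approx 10.461$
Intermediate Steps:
$s{\left(O \right)} = -3 + O$
$t = \frac{1}{8} \approx 0.125$
$Y{\left(P \right)} = \left(1 + P\right) \left(-3 + P\right)$ ($Y{\left(P \right)} = \left(-3 + P\right) \left(P + 1^{2}\right) = \left(-3 + P\right) \left(P + 1\right) = \left(-3 + P\right) \left(1 + P\right) = \left(1 + P\right) \left(-3 + P\right)$)
$Y^{2}{\left(t \right)} = \left(\left(1 + \frac{1}{8}\right) \left(-3 + \frac{1}{8}\right)\right)^{2} = \left(\frac{9}{8} \left(- \frac{23}{8}\right)\right)^{2} = \left(- \frac{207}{64}\right)^{2} = \frac{42849}{4096}$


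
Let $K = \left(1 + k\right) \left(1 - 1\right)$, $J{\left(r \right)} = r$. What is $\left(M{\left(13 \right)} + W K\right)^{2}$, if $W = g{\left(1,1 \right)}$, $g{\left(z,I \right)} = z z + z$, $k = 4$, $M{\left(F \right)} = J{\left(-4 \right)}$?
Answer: $16$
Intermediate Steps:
$M{\left(F \right)} = -4$
$g{\left(z,I \right)} = z + z^{2}$ ($g{\left(z,I \right)} = z^{2} + z = z + z^{2}$)
$W = 2$ ($W = 1 \left(1 + 1\right) = 1 \cdot 2 = 2$)
$K = 0$ ($K = \left(1 + 4\right) \left(1 - 1\right) = 5 \cdot 0 = 0$)
$\left(M{\left(13 \right)} + W K\right)^{2} = \left(-4 + 2 \cdot 0\right)^{2} = \left(-4 + 0\right)^{2} = \left(-4\right)^{2} = 16$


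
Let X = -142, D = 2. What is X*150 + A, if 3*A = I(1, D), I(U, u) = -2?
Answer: -63902/3 ≈ -21301.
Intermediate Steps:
A = -2/3 (A = (1/3)*(-2) = -2/3 ≈ -0.66667)
X*150 + A = -142*150 - 2/3 = -21300 - 2/3 = -63902/3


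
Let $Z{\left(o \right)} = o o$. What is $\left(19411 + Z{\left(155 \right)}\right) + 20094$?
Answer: $63530$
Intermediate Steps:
$Z{\left(o \right)} = o^{2}$
$\left(19411 + Z{\left(155 \right)}\right) + 20094 = \left(19411 + 155^{2}\right) + 20094 = \left(19411 + 24025\right) + 20094 = 43436 + 20094 = 63530$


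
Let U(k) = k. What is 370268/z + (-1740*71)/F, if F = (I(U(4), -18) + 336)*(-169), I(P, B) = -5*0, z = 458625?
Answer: 6473652551/2170213500 ≈ 2.9830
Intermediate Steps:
I(P, B) = 0
F = -56784 (F = (0 + 336)*(-169) = 336*(-169) = -56784)
370268/z + (-1740*71)/F = 370268/458625 - 1740*71/(-56784) = 370268*(1/458625) - 123540*(-1/56784) = 370268/458625 + 10295/4732 = 6473652551/2170213500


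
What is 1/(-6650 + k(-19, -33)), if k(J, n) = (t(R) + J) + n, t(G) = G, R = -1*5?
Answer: -1/6707 ≈ -0.00014910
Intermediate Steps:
R = -5
k(J, n) = -5 + J + n (k(J, n) = (-5 + J) + n = -5 + J + n)
1/(-6650 + k(-19, -33)) = 1/(-6650 + (-5 - 19 - 33)) = 1/(-6650 - 57) = 1/(-6707) = -1/6707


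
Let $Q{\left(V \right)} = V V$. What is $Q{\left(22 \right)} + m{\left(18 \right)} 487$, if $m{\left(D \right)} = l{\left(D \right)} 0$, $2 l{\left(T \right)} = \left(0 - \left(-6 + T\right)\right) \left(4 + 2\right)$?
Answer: $484$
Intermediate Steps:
$l{\left(T \right)} = 18 - 3 T$ ($l{\left(T \right)} = \frac{\left(0 - \left(-6 + T\right)\right) \left(4 + 2\right)}{2} = \frac{\left(6 - T\right) 6}{2} = \frac{36 - 6 T}{2} = 18 - 3 T$)
$Q{\left(V \right)} = V^{2}$
$m{\left(D \right)} = 0$ ($m{\left(D \right)} = \left(18 - 3 D\right) 0 = 0$)
$Q{\left(22 \right)} + m{\left(18 \right)} 487 = 22^{2} + 0 \cdot 487 = 484 + 0 = 484$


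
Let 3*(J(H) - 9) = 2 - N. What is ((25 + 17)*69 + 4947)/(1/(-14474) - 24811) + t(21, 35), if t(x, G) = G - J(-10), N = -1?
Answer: 590954123/23940961 ≈ 24.684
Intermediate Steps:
J(H) = 10 (J(H) = 9 + (2 - 1*(-1))/3 = 9 + (2 + 1)/3 = 9 + (1/3)*3 = 9 + 1 = 10)
t(x, G) = -10 + G (t(x, G) = G - 1*10 = G - 10 = -10 + G)
((25 + 17)*69 + 4947)/(1/(-14474) - 24811) + t(21, 35) = ((25 + 17)*69 + 4947)/(1/(-14474) - 24811) + (-10 + 35) = (42*69 + 4947)/(-1/14474 - 24811) + 25 = (2898 + 4947)/(-359114415/14474) + 25 = 7845*(-14474/359114415) + 25 = -7569902/23940961 + 25 = 590954123/23940961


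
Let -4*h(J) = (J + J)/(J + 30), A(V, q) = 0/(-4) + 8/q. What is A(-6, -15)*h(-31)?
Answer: 124/15 ≈ 8.2667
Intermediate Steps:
A(V, q) = 8/q (A(V, q) = 0*(-1/4) + 8/q = 0 + 8/q = 8/q)
h(J) = -J/(2*(30 + J)) (h(J) = -(J + J)/(4*(J + 30)) = -2*J/(4*(30 + J)) = -J/(2*(30 + J)))
A(-6, -15)*h(-31) = (8/(-15))*(-1*(-31)/(60 + 2*(-31))) = (8*(-1/15))*(-1*(-31)/(60 - 62)) = -(-8)*(-31)/(15*(-2)) = -(-8)*(-31)*(-1)/(15*2) = -8/15*(-31/2) = 124/15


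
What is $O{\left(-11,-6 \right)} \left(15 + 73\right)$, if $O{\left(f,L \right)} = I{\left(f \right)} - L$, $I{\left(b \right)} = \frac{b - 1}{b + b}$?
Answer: $576$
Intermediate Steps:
$I{\left(b \right)} = \frac{-1 + b}{2 b}$
$O{\left(f,L \right)} = - L + \frac{-1 + f}{2 f}$ ($O{\left(f,L \right)} = \frac{-1 + f}{2 f} - L = - L + \frac{-1 + f}{2 f}$)
$O{\left(-11,-6 \right)} \left(15 + 73\right) = \left(\frac{1}{2} - -6 - \frac{1}{2 \left(-11\right)}\right) \left(15 + 73\right) = \left(\frac{1}{2} + 6 - - \frac{1}{22}\right) 88 = \left(\frac{1}{2} + 6 + \frac{1}{22}\right) 88 = \frac{72}{11} \cdot 88 = 576$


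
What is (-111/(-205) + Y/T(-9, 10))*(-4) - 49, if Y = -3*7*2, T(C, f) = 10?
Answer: -1409/41 ≈ -34.366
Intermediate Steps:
Y = -42 (Y = -21*2 = -42)
(-111/(-205) + Y/T(-9, 10))*(-4) - 49 = (-111/(-205) - 42/10)*(-4) - 49 = (-111*(-1/205) - 42*⅒)*(-4) - 49 = (111/205 - 21/5)*(-4) - 49 = -150/41*(-4) - 49 = 600/41 - 49 = -1409/41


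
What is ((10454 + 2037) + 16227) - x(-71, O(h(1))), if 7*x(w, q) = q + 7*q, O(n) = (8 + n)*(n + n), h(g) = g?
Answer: 200882/7 ≈ 28697.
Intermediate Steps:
O(n) = 2*n*(8 + n) (O(n) = (8 + n)*(2*n) = 2*n*(8 + n))
x(w, q) = 8*q/7 (x(w, q) = (q + 7*q)/7 = (8*q)/7 = 8*q/7)
((10454 + 2037) + 16227) - x(-71, O(h(1))) = ((10454 + 2037) + 16227) - 8*2*1*(8 + 1)/7 = (12491 + 16227) - 8*2*1*9/7 = 28718 - 8*18/7 = 28718 - 1*144/7 = 28718 - 144/7 = 200882/7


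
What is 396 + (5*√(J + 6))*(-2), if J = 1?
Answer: 396 - 10*√7 ≈ 369.54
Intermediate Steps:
396 + (5*√(J + 6))*(-2) = 396 + (5*√(1 + 6))*(-2) = 396 + (5*√7)*(-2) = 396 - 10*√7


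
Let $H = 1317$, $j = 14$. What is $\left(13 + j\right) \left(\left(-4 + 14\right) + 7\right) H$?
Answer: $604503$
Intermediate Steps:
$\left(13 + j\right) \left(\left(-4 + 14\right) + 7\right) H = \left(13 + 14\right) \left(\left(-4 + 14\right) + 7\right) 1317 = 27 \left(10 + 7\right) 1317 = 27 \cdot 17 \cdot 1317 = 459 \cdot 1317 = 604503$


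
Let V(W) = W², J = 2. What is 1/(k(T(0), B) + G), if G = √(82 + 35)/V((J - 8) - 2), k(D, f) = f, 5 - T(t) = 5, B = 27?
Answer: 12288/331763 - 64*√13/995289 ≈ 0.036807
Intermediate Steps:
T(t) = 0 (T(t) = 5 - 1*5 = 5 - 5 = 0)
G = 3*√13/64 (G = √(82 + 35)/(((2 - 8) - 2)²) = √117/((-6 - 2)²) = (3*√13)/((-8)²) = (3*√13)/64 = (3*√13)*(1/64) = 3*√13/64 ≈ 0.16901)
1/(k(T(0), B) + G) = 1/(27 + 3*√13/64)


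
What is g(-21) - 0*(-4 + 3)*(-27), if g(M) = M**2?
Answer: 441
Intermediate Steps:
g(-21) - 0*(-4 + 3)*(-27) = (-21)**2 - 0*(-4 + 3)*(-27) = 441 - 0*(-1)*(-27) = 441 - 0*(-27) = 441 - 1*0 = 441 + 0 = 441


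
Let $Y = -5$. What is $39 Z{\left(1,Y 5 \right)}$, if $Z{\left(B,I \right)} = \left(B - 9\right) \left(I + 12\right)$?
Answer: $4056$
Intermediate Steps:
$Z{\left(B,I \right)} = \left(-9 + B\right) \left(12 + I\right)$
$39 Z{\left(1,Y 5 \right)} = 39 \left(-108 - 9 \left(\left(-5\right) 5\right) + 12 \cdot 1 + 1 \left(\left(-5\right) 5\right)\right) = 39 \left(-108 - -225 + 12 + 1 \left(-25\right)\right) = 39 \left(-108 + 225 + 12 - 25\right) = 39 \cdot 104 = 4056$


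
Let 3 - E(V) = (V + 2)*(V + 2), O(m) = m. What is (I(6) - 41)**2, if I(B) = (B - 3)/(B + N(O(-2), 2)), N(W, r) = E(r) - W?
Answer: 43264/25 ≈ 1730.6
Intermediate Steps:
E(V) = 3 - (2 + V)**2 (E(V) = 3 - (V + 2)*(V + 2) = 3 - (2 + V)*(2 + V) = 3 - (2 + V)**2)
N(W, r) = 3 - W - (2 + r)**2 (N(W, r) = (3 - (2 + r)**2) - W = 3 - W - (2 + r)**2)
I(B) = (-3 + B)/(-11 + B) (I(B) = (B - 3)/(B + (3 - 1*(-2) - (2 + 2)**2)) = (-3 + B)/(B + (3 + 2 - 1*4**2)) = (-3 + B)/(B + (3 + 2 - 1*16)) = (-3 + B)/(B + (3 + 2 - 16)) = (-3 + B)/(B - 11) = (-3 + B)/(-11 + B))
(I(6) - 41)**2 = ((-3 + 6)/(-11 + 6) - 41)**2 = (3/(-5) - 41)**2 = (-1/5*3 - 41)**2 = (-3/5 - 41)**2 = (-208/5)**2 = 43264/25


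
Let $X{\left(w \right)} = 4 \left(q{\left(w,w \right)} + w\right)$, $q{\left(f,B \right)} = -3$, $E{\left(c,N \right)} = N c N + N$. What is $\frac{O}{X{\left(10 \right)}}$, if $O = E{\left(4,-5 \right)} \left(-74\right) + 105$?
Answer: $- \frac{6925}{28} \approx -247.32$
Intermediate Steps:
$E{\left(c,N \right)} = N + c N^{2}$ ($E{\left(c,N \right)} = c N^{2} + N = N + c N^{2}$)
$O = -6925$ ($O = - 5 \left(1 - 20\right) \left(-74\right) + 105 = \left(-5\right) \left(-19\right) \left(-74\right) + 105 = 95 \left(-74\right) + 105 = -7030 + 105 = -6925$)
$X{\left(w \right)} = -12 + 4 w$ ($X{\left(w \right)} = 4 \left(-3 + w\right) = -12 + 4 w$)
$\frac{O}{X{\left(10 \right)}} = - \frac{6925}{-12 + 4 \cdot 10} = - \frac{6925}{-12 + 40} = - \frac{6925}{28}$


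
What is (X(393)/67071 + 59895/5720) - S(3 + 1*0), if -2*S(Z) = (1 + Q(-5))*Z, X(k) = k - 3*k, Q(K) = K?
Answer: 10368757/2325128 ≈ 4.4594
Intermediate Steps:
X(k) = -2*k
S(Z) = 2*Z (S(Z) = -(1 - 5)*Z/2 = -(-2)*Z = 2*Z)
(X(393)/67071 + 59895/5720) - S(3 + 1*0) = (-2*393/67071 + 59895/5720) - 2*(3 + 1*0) = (-786*1/67071 + 59895*(1/5720)) - 2*(3 + 0) = (-262/22357 + 1089/104) - 2*3 = 24319525/2325128 - 1*6 = 24319525/2325128 - 6 = 10368757/2325128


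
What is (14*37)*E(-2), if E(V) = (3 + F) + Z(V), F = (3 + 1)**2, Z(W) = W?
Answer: 8806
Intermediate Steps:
F = 16 (F = 4**2 = 16)
E(V) = 19 + V (E(V) = (3 + 16) + V = 19 + V)
(14*37)*E(-2) = (14*37)*(19 - 2) = 518*17 = 8806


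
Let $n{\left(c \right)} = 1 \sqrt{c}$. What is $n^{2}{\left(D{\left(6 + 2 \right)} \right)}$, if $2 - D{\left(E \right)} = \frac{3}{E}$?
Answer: $\frac{13}{8} \approx 1.625$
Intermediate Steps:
$D{\left(E \right)} = 2 - \frac{3}{E}$
$n{\left(c \right)} = \sqrt{c}$
$n^{2}{\left(D{\left(6 + 2 \right)} \right)} = \left(\sqrt{2 - \frac{3}{6 + 2}}\right)^{2} = \left(\sqrt{2 - \frac{3}{8}}\right)^{2} = \left(\sqrt{\frac{13}{8}}\right)^{2} = \left(\frac{\sqrt{26}}{4}\right)^{2} = \frac{13}{8}$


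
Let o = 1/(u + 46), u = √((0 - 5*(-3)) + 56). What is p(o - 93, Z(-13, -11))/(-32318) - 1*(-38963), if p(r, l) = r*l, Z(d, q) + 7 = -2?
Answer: 2575075037279/66090310 - 9*√71/66090310 ≈ 38963.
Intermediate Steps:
Z(d, q) = -9 (Z(d, q) = -7 - 2 = -9)
u = √71 (u = √((0 + 15) + 56) = √(15 + 56) = √71 ≈ 8.4261)
o = 1/(46 + √71) (o = 1/(√71 + 46) = 1/(46 + √71) ≈ 0.018374)
p(r, l) = l*r
p(o - 93, Z(-13, -11))/(-32318) - 1*(-38963) = -9*((46/2045 - √71/2045) - 93)/(-32318) - 1*(-38963) = -9*(-190139/2045 - √71/2045)*(-1/32318) + 38963 = (1711251/2045 + 9*√71/2045)*(-1/32318) + 38963 = (-1711251/66090310 - 9*√71/66090310) + 38963 = 2575075037279/66090310 - 9*√71/66090310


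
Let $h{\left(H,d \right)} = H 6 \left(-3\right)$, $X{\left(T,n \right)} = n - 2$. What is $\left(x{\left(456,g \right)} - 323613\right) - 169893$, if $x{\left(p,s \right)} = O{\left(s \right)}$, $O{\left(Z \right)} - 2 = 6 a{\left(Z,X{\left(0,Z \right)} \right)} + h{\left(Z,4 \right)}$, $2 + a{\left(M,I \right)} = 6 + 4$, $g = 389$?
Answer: $-500458$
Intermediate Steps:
$X{\left(T,n \right)} = -2 + n$
$h{\left(H,d \right)} = - 18 H$ ($h{\left(H,d \right)} = 6 H \left(-3\right) = - 18 H$)
$a{\left(M,I \right)} = 8$ ($a{\left(M,I \right)} = -2 + \left(6 + 4\right) = -2 + 10 = 8$)
$O{\left(Z \right)} = 50 - 18 Z$ ($O{\left(Z \right)} = 2 - \left(-48 + 18 Z\right) = 50 - 18 Z$)
$x{\left(p,s \right)} = 50 - 18 s$
$\left(x{\left(456,g \right)} - 323613\right) - 169893 = \left(\left(50 - 7002\right) - 323613\right) - 169893 = \left(-6952 - 323613\right) - 169893 = -330565 - 169893 = -500458$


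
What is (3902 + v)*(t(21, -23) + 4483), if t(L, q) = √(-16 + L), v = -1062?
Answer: 12731720 + 2840*√5 ≈ 1.2738e+7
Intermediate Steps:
(3902 + v)*(t(21, -23) + 4483) = (3902 - 1062)*(√(-16 + 21) + 4483) = 2840*(√5 + 4483) = 2840*(4483 + √5) = 12731720 + 2840*√5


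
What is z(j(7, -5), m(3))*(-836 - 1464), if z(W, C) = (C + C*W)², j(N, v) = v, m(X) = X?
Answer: -331200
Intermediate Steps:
z(j(7, -5), m(3))*(-836 - 1464) = (3²*(1 - 5)²)*(-836 - 1464) = (9*(-4)²)*(-2300) = (9*16)*(-2300) = 144*(-2300) = -331200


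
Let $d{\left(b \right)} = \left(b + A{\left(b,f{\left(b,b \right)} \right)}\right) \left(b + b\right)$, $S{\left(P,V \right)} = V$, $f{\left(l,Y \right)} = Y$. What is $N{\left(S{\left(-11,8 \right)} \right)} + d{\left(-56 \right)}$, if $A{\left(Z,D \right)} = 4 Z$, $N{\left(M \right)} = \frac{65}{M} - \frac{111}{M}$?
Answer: $\frac{125417}{4} \approx 31354.0$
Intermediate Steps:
$N{\left(M \right)} = - \frac{46}{M}$
$d{\left(b \right)} = 10 b^{2}$ ($d{\left(b \right)} = \left(b + 4 b\right) \left(b + b\right) = 5 b 2 b = 10 b^{2}$)
$N{\left(S{\left(-11,8 \right)} \right)} + d{\left(-56 \right)} = - \frac{46}{8} + 10 \left(-56\right)^{2} = \left(-46\right) \frac{1}{8} + 10 \cdot 3136 = - \frac{23}{4} + 31360 = \frac{125417}{4}$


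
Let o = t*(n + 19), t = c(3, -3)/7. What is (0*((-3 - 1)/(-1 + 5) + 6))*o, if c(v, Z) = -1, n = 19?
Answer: 0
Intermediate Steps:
t = -⅐ (t = -1/7 = -1*⅐ = -⅐ ≈ -0.14286)
o = -38/7 (o = -(19 + 19)/7 = -⅐*38 = -38/7 ≈ -5.4286)
(0*((-3 - 1)/(-1 + 5) + 6))*o = (0*((-3 - 1)/(-1 + 5) + 6))*(-38/7) = (0*(-4/4 + 6))*(-38/7) = (0*(-4*¼ + 6))*(-38/7) = (0*(-1 + 6))*(-38/7) = (0*5)*(-38/7) = 0*(-38/7) = 0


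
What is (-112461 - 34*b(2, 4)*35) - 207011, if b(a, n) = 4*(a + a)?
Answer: -338512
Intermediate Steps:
b(a, n) = 8*a (b(a, n) = 4*(2*a) = 8*a)
(-112461 - 34*b(2, 4)*35) - 207011 = (-112461 - 272*2*35) - 207011 = (-112461 - 34*16*35) - 207011 = (-112461 - 544*35) - 207011 = (-112461 - 19040) - 207011 = -131501 - 207011 = -338512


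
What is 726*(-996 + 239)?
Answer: -549582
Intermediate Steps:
726*(-996 + 239) = 726*(-757) = -549582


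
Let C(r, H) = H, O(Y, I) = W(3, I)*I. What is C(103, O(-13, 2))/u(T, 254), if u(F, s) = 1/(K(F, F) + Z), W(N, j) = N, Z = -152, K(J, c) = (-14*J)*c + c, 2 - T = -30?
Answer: -86736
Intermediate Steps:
T = 32 (T = 2 - 1*(-30) = 2 + 30 = 32)
K(J, c) = c - 14*J*c (K(J, c) = -14*J*c + c = c - 14*J*c)
O(Y, I) = 3*I
u(F, s) = 1/(-152 + F*(1 - 14*F)) (u(F, s) = 1/(F*(1 - 14*F) - 152) = 1/(-152 + F*(1 - 14*F)))
C(103, O(-13, 2))/u(T, 254) = (3*2)/((-1/(152 + 32*(-1 + 14*32)))) = 6/((-1/(152 + 32*(-1 + 448)))) = 6/((-1/(152 + 32*447))) = 6/((-1/(152 + 14304))) = 6/((-1/14456)) = 6/((-1*1/14456)) = 6/(-1/14456) = 6*(-14456) = -86736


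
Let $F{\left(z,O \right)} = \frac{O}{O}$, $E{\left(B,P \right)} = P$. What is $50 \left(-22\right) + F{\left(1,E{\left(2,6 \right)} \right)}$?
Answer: $-1099$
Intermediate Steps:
$F{\left(z,O \right)} = 1$
$50 \left(-22\right) + F{\left(1,E{\left(2,6 \right)} \right)} = 50 \left(-22\right) + 1 = -1100 + 1 = -1099$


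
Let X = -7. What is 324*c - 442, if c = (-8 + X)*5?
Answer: -24742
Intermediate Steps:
c = -75 (c = (-8 - 7)*5 = -15*5 = -75)
324*c - 442 = 324*(-75) - 442 = -24300 - 442 = -24742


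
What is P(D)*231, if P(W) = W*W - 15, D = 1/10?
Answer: -346269/100 ≈ -3462.7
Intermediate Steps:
D = ⅒ ≈ 0.10000
P(W) = -15 + W² (P(W) = W² - 15 = -15 + W²)
P(D)*231 = (-15 + (⅒)²)*231 = (-15 + 1/100)*231 = -1499/100*231 = -346269/100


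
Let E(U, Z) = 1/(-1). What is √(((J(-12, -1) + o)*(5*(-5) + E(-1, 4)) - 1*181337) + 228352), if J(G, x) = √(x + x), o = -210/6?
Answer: √(47925 - 26*I*√2) ≈ 218.92 - 0.084*I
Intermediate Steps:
o = -35 (o = -210*⅙ = -35)
J(G, x) = √2*√x (J(G, x) = √(2*x) = √2*√x)
E(U, Z) = -1
√(((J(-12, -1) + o)*(5*(-5) + E(-1, 4)) - 1*181337) + 228352) = √(((√2*√(-1) - 35)*(5*(-5) - 1) - 1*181337) + 228352) = √(((√2*I - 35)*(-25 - 1) - 181337) + 228352) = √(((I*√2 - 35)*(-26) - 181337) + 228352) = √(((-35 + I*√2)*(-26) - 181337) + 228352) = √(((910 - 26*I*√2) - 181337) + 228352) = √((-180427 - 26*I*√2) + 228352) = √(47925 - 26*I*√2)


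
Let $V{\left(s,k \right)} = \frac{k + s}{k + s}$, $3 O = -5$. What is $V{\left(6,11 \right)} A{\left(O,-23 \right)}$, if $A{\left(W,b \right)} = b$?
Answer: $-23$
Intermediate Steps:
$O = - \frac{5}{3}$ ($O = \frac{1}{3} \left(-5\right) = - \frac{5}{3} \approx -1.6667$)
$V{\left(s,k \right)} = 1$
$V{\left(6,11 \right)} A{\left(O,-23 \right)} = 1 \left(-23\right) = -23$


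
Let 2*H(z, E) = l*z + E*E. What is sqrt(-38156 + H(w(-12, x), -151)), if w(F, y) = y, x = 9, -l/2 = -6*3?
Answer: I*sqrt(106374)/2 ≈ 163.08*I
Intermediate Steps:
l = 36 (l = -(-12)*3 = -2*(-18) = 36)
H(z, E) = E**2/2 + 18*z (H(z, E) = (36*z + E*E)/2 = (36*z + E**2)/2 = (E**2 + 36*z)/2 = E**2/2 + 18*z)
sqrt(-38156 + H(w(-12, x), -151)) = sqrt(-38156 + ((1/2)*(-151)**2 + 18*9)) = sqrt(-38156 + ((1/2)*22801 + 162)) = sqrt(-38156 + (22801/2 + 162)) = sqrt(-38156 + 23125/2) = sqrt(-53187/2) = I*sqrt(106374)/2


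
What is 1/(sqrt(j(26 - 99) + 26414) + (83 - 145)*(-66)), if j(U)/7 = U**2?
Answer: 1364/5560249 - sqrt(63717)/16680747 ≈ 0.00023018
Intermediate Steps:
j(U) = 7*U**2
1/(sqrt(j(26 - 99) + 26414) + (83 - 145)*(-66)) = 1/(sqrt(7*(26 - 99)**2 + 26414) + (83 - 145)*(-66)) = 1/(sqrt(7*(-73)**2 + 26414) - 62*(-66)) = 1/(sqrt(7*5329 + 26414) + 4092) = 1/(sqrt(37303 + 26414) + 4092) = 1/(sqrt(63717) + 4092) = 1/(4092 + sqrt(63717))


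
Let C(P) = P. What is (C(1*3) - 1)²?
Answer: 4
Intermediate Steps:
(C(1*3) - 1)² = (1*3 - 1)² = (3 - 1)² = 2² = 4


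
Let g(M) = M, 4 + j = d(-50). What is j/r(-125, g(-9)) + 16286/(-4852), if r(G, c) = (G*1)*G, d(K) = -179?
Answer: -127678333/37906250 ≈ -3.3683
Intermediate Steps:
j = -183 (j = -4 - 179 = -183)
r(G, c) = G**2 (r(G, c) = G*G = G**2)
j/r(-125, g(-9)) + 16286/(-4852) = -183/((-125)**2) + 16286/(-4852) = -183/15625 + 16286*(-1/4852) = -183*1/15625 - 8143/2426 = -183/15625 - 8143/2426 = -127678333/37906250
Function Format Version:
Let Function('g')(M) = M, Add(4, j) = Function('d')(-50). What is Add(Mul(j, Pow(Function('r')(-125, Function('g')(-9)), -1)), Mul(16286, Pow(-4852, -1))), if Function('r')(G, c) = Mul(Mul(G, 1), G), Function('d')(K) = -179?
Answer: Rational(-127678333, 37906250) ≈ -3.3683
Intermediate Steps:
j = -183 (j = Add(-4, -179) = -183)
Function('r')(G, c) = Pow(G, 2) (Function('r')(G, c) = Mul(G, G) = Pow(G, 2))
Add(Mul(j, Pow(Function('r')(-125, Function('g')(-9)), -1)), Mul(16286, Pow(-4852, -1))) = Add(Mul(-183, Pow(Pow(-125, 2), -1)), Mul(16286, Pow(-4852, -1))) = Add(Mul(-183, Pow(15625, -1)), Mul(16286, Rational(-1, 4852))) = Add(Mul(-183, Rational(1, 15625)), Rational(-8143, 2426)) = Add(Rational(-183, 15625), Rational(-8143, 2426)) = Rational(-127678333, 37906250)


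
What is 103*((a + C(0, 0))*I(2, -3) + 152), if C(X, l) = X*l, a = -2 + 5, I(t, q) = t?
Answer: 16274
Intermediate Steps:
a = 3
103*((a + C(0, 0))*I(2, -3) + 152) = 103*((3 + 0*0)*2 + 152) = 103*((3 + 0)*2 + 152) = 103*(3*2 + 152) = 103*(6 + 152) = 103*158 = 16274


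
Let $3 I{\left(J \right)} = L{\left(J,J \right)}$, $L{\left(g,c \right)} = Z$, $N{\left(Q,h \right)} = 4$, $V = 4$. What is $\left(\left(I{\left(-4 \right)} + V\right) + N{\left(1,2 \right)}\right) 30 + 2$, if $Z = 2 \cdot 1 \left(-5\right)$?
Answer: $142$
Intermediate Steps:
$Z = -10$ ($Z = 2 \left(-5\right) = -10$)
$L{\left(g,c \right)} = -10$
$I{\left(J \right)} = - \frac{10}{3}$ ($I{\left(J \right)} = \frac{1}{3} \left(-10\right) = - \frac{10}{3}$)
$\left(\left(I{\left(-4 \right)} + V\right) + N{\left(1,2 \right)}\right) 30 + 2 = \left(\left(- \frac{10}{3} + 4\right) + 4\right) 30 + 2 = \left(\frac{2}{3} + 4\right) 30 + 2 = \frac{14}{3} \cdot 30 + 2 = 140 + 2 = 142$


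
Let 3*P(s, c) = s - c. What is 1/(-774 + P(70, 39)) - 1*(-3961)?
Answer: 9074648/2291 ≈ 3961.0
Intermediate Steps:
P(s, c) = -c/3 + s/3 (P(s, c) = (s - c)/3 = -c/3 + s/3)
1/(-774 + P(70, 39)) - 1*(-3961) = 1/(-774 + (-1/3*39 + (1/3)*70)) - 1*(-3961) = 1/(-774 + (-13 + 70/3)) + 3961 = 1/(-774 + 31/3) + 3961 = 1/(-2291/3) + 3961 = -3/2291 + 3961 = 9074648/2291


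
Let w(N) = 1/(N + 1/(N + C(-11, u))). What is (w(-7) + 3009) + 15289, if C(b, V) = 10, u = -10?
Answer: 365957/20 ≈ 18298.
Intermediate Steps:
w(N) = 1/(N + 1/(10 + N)) (w(N) = 1/(N + 1/(N + 10)) = 1/(N + 1/(10 + N)))
(w(-7) + 3009) + 15289 = ((10 - 7)/(1 + (-7)² + 10*(-7)) + 3009) + 15289 = (3/(1 + 49 - 70) + 3009) + 15289 = (3/(-20) + 3009) + 15289 = (-1/20*3 + 3009) + 15289 = (-3/20 + 3009) + 15289 = 60177/20 + 15289 = 365957/20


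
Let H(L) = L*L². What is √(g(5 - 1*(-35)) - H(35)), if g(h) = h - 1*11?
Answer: I*√42846 ≈ 206.99*I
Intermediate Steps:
H(L) = L³
g(h) = -11 + h (g(h) = h - 11 = -11 + h)
√(g(5 - 1*(-35)) - H(35)) = √((-11 + (5 - 1*(-35))) - 1*35³) = √((-11 + (5 + 35)) - 1*42875) = √((-11 + 40) - 42875) = √(29 - 42875) = √(-42846) = I*√42846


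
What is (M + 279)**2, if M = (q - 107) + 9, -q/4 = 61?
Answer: 3969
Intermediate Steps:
q = -244 (q = -4*61 = -244)
M = -342 (M = (-244 - 107) + 9 = -351 + 9 = -342)
(M + 279)**2 = (-342 + 279)**2 = (-63)**2 = 3969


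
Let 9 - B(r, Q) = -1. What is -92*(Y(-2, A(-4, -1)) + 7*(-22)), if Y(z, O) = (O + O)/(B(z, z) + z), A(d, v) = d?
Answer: 14260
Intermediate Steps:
B(r, Q) = 10 (B(r, Q) = 9 - 1*(-1) = 9 + 1 = 10)
Y(z, O) = 2*O/(10 + z) (Y(z, O) = (O + O)/(10 + z) = (2*O)/(10 + z) = 2*O/(10 + z))
-92*(Y(-2, A(-4, -1)) + 7*(-22)) = -92*(2*(-4)/(10 - 2) + 7*(-22)) = -92*(2*(-4)/8 - 154) = -92*(2*(-4)*(1/8) - 154) = -92*(-1 - 154) = -92*(-155) = 14260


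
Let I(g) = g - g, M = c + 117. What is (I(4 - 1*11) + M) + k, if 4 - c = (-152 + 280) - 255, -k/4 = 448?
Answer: -1544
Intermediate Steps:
k = -1792 (k = -4*448 = -1792)
c = 131 (c = 4 - ((-152 + 280) - 255) = 4 - (128 - 255) = 4 - 1*(-127) = 4 + 127 = 131)
M = 248 (M = 131 + 117 = 248)
I(g) = 0
(I(4 - 1*11) + M) + k = (0 + 248) - 1792 = 248 - 1792 = -1544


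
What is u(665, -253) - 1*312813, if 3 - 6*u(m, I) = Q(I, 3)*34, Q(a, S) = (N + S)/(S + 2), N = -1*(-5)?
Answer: -9384647/30 ≈ -3.1282e+5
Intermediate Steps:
N = 5
Q(a, S) = (5 + S)/(2 + S) (Q(a, S) = (5 + S)/(S + 2) = (5 + S)/(2 + S))
u(m, I) = -257/30 (u(m, I) = ½ - (5 + 3)/(2 + 3)*34/6 = ½ - 8/5*34/6 = ½ - (⅕)*8*34/6 = ½ - 4*34/15 = ½ - ⅙*272/5 = ½ - 136/15 = -257/30)
u(665, -253) - 1*312813 = -257/30 - 1*312813 = -257/30 - 312813 = -9384647/30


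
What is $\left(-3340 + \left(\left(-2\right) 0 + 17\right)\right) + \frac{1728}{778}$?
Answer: $- \frac{1291783}{389} \approx -3320.8$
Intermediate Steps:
$\left(-3340 + \left(\left(-2\right) 0 + 17\right)\right) + \frac{1728}{778} = \left(-3340 + \left(0 + 17\right)\right) + 1728 \cdot \frac{1}{778} = \left(-3340 + 17\right) + \frac{864}{389} = -3323 + \frac{864}{389} = - \frac{1291783}{389}$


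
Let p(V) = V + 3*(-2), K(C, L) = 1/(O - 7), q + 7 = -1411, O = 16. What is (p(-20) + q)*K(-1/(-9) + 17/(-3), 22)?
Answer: -1444/9 ≈ -160.44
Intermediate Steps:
q = -1418 (q = -7 - 1411 = -1418)
K(C, L) = ⅑ (K(C, L) = 1/(16 - 7) = 1/9 = ⅑)
p(V) = -6 + V (p(V) = V - 6 = -6 + V)
(p(-20) + q)*K(-1/(-9) + 17/(-3), 22) = ((-6 - 20) - 1418)*(⅑) = (-26 - 1418)*(⅑) = -1444*⅑ = -1444/9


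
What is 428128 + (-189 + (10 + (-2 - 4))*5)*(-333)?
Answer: 484405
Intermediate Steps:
428128 + (-189 + (10 + (-2 - 4))*5)*(-333) = 428128 + (-189 + (10 - 6)*5)*(-333) = 428128 + (-189 + 4*5)*(-333) = 428128 + (-189 + 20)*(-333) = 428128 - 169*(-333) = 428128 + 56277 = 484405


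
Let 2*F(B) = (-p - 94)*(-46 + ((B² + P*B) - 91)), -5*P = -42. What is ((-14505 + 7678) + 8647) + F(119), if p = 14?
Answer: -4047272/5 ≈ -8.0945e+5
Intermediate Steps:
P = 42/5 (P = -⅕*(-42) = 42/5 ≈ 8.4000)
F(B) = 7398 - 54*B² - 2268*B/5 (F(B) = ((-1*14 - 94)*(-46 + ((B² + 42*B/5) - 91)))/2 = ((-14 - 94)*(-46 + (-91 + B² + 42*B/5)))/2 = (-108*(-137 + B² + 42*B/5))/2 = (14796 - 108*B² - 4536*B/5)/2 = 7398 - 54*B² - 2268*B/5)
((-14505 + 7678) + 8647) + F(119) = ((-14505 + 7678) + 8647) + (7398 - 54*119² - 2268/5*119) = (-6827 + 8647) + (7398 - 54*14161 - 269892/5) = 1820 + (7398 - 764694 - 269892/5) = 1820 - 4056372/5 = -4047272/5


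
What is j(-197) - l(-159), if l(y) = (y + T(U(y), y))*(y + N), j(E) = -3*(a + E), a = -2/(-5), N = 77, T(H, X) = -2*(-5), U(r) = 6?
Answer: -58141/5 ≈ -11628.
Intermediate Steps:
T(H, X) = 10
a = 2/5 (a = -2*(-1/5) = 2/5 ≈ 0.40000)
j(E) = -6/5 - 3*E (j(E) = -3*(2/5 + E) = -6/5 - 3*E)
l(y) = (10 + y)*(77 + y) (l(y) = (y + 10)*(y + 77) = (10 + y)*(77 + y))
j(-197) - l(-159) = (-6/5 - 3*(-197)) - (770 + (-159)**2 + 87*(-159)) = (-6/5 + 591) - (770 + 25281 - 13833) = 2949/5 - 1*12218 = 2949/5 - 12218 = -58141/5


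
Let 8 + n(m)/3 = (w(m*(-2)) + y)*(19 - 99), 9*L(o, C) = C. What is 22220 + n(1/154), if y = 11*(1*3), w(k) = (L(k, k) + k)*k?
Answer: 253926412/17787 ≈ 14276.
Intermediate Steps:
L(o, C) = C/9
w(k) = 10*k**2/9 (w(k) = (k/9 + k)*k = (10*k/9)*k = 10*k**2/9)
y = 33 (y = 11*3 = 33)
n(m) = -7944 - 3200*m**2/3 (n(m) = -24 + 3*((10*(m*(-2))**2/9 + 33)*(19 - 99)) = -24 + 3*((10*(-2*m)**2/9 + 33)*(-80)) = -24 + 3*((10*(4*m**2)/9 + 33)*(-80)) = -24 + 3*((40*m**2/9 + 33)*(-80)) = -24 + 3*((33 + 40*m**2/9)*(-80)) = -24 + 3*(-2640 - 3200*m**2/9) = -24 + (-7920 - 3200*m**2/3) = -7944 - 3200*m**2/3)
22220 + n(1/154) = 22220 + (-7944 - 3200*(1/154)**2/3) = 22220 + (-7944 - 3200/3*1/23716) = 22220 + (-7944 - 800/17787) = 22220 - 141300728/17787 = 253926412/17787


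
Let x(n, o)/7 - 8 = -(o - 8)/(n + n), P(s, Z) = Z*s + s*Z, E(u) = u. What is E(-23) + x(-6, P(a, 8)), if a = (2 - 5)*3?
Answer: -167/3 ≈ -55.667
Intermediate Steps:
a = -9 (a = -3*3 = -9)
P(s, Z) = 2*Z*s (P(s, Z) = Z*s + Z*s = 2*Z*s)
x(n, o) = 56 - 7*(-8 + o)/(2*n) (x(n, o) = 56 + 7*(-(o - 8)/(n + n)) = 56 + 7*(-(-8 + o)/(2*n)) = 56 - 7*(-8 + o)/(2*n))
E(-23) + x(-6, P(a, 8)) = -23 + (7/2)*(8 - 2*8*(-9) + 16*(-6))/(-6) = -23 + (7/2)*(-⅙)*(8 - 1*(-144) - 96) = -23 + (7/2)*(-⅙)*(8 + 144 - 96) = -23 + (7/2)*(-⅙)*56 = -23 - 98/3 = -167/3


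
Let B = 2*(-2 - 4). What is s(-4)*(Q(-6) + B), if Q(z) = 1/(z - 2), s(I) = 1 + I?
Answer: 291/8 ≈ 36.375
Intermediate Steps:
Q(z) = 1/(-2 + z)
B = -12 (B = 2*(-6) = -12)
s(-4)*(Q(-6) + B) = (1 - 4)*(1/(-2 - 6) - 12) = -3*(1/(-8) - 12) = -3*(-1/8 - 12) = -3*(-97/8) = 291/8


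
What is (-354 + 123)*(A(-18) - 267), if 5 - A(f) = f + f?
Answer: 52206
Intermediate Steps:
A(f) = 5 - 2*f (A(f) = 5 - (f + f) = 5 - 2*f)
(-354 + 123)*(A(-18) - 267) = (-354 + 123)*((5 - 2*(-18)) - 267) = -231*((5 + 36) - 267) = -231*(41 - 267) = -231*(-226) = 52206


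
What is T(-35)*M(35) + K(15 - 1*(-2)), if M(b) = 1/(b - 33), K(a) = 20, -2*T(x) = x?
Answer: 115/4 ≈ 28.750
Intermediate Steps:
T(x) = -x/2
M(b) = 1/(-33 + b)
T(-35)*M(35) + K(15 - 1*(-2)) = (-1/2*(-35))/(-33 + 35) + 20 = (35/2)/2 + 20 = (35/2)*(1/2) + 20 = 35/4 + 20 = 115/4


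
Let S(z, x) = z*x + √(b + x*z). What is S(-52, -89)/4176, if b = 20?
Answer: 1157/1044 + √1162/2088 ≈ 1.1246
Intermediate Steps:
S(z, x) = √(20 + x*z) + x*z (S(z, x) = z*x + √(20 + x*z) = x*z + √(20 + x*z) = √(20 + x*z) + x*z)
S(-52, -89)/4176 = (√(20 - 89*(-52)) - 89*(-52))/4176 = (√(20 + 4628) + 4628)*(1/4176) = (√4648 + 4628)*(1/4176) = (2*√1162 + 4628)*(1/4176) = (4628 + 2*√1162)*(1/4176) = 1157/1044 + √1162/2088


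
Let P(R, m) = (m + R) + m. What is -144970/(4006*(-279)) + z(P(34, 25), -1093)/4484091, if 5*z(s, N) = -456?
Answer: 541630617001/4176459936945 ≈ 0.12969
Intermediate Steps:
P(R, m) = R + 2*m (P(R, m) = (R + m) + m = R + 2*m)
z(s, N) = -456/5 (z(s, N) = (⅕)*(-456) = -456/5)
-144970/(4006*(-279)) + z(P(34, 25), -1093)/4484091 = -144970/(4006*(-279)) - 456/5/4484091 = -144970/(-1117674) - 456/5*1/4484091 = -144970*(-1/1117674) - 152/7473485 = 72485/558837 - 152/7473485 = 541630617001/4176459936945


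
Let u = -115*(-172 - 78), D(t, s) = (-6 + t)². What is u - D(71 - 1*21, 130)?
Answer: 26814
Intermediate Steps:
u = 28750 (u = -115*(-250) = 28750)
u - D(71 - 1*21, 130) = 28750 - (-6 + (71 - 1*21))² = 28750 - (-6 + (71 - 21))² = 28750 - (-6 + 50)² = 28750 - 1*44² = 28750 - 1*1936 = 28750 - 1936 = 26814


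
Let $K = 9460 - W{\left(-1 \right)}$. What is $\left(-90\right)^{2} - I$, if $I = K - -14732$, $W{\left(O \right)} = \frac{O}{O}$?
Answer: $-16091$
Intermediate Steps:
$W{\left(O \right)} = 1$
$K = 9459$ ($K = 9460 - 1 = 9459$)
$I = 24191$ ($I = 9459 - -14732 = 9459 + 14732 = 24191$)
$\left(-90\right)^{2} - I = \left(-90\right)^{2} - 24191 = 8100 - 24191 = -16091$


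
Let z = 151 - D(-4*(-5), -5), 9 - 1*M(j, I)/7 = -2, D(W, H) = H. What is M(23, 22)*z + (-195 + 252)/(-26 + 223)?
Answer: 2366421/197 ≈ 12012.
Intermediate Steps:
M(j, I) = 77 (M(j, I) = 63 - 7*(-2) = 63 + 14 = 77)
z = 156 (z = 151 - 1*(-5) = 151 + 5 = 156)
M(23, 22)*z + (-195 + 252)/(-26 + 223) = 77*156 + (-195 + 252)/(-26 + 223) = 12012 + 57/197 = 2366421/197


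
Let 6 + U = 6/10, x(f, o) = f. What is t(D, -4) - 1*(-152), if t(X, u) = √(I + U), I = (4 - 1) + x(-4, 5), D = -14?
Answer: 152 + 4*I*√10/5 ≈ 152.0 + 2.5298*I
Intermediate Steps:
I = -1 (I = (4 - 1) - 4 = 3 - 4 = -1)
U = -27/5 (U = -6 + 6/10 = -6 + 6*(⅒) = -6 + ⅗ = -27/5 ≈ -5.4000)
t(X, u) = 4*I*√10/5 (t(X, u) = √(-1 - 27/5) = √(-32/5) = 4*I*√10/5)
t(D, -4) - 1*(-152) = 4*I*√10/5 - 1*(-152) = 4*I*√10/5 + 152 = 152 + 4*I*√10/5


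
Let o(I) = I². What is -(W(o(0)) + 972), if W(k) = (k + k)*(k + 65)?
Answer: -972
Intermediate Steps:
W(k) = 2*k*(65 + k) (W(k) = (2*k)*(65 + k) = 2*k*(65 + k))
-(W(o(0)) + 972) = -(2*0²*(65 + 0²) + 972) = -(2*0*(65 + 0) + 972) = -(2*0*65 + 972) = -(0 + 972) = -1*972 = -972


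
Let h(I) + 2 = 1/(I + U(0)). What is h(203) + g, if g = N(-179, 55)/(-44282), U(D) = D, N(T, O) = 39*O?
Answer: -2624235/1284178 ≈ -2.0435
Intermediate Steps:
g = -2145/44282 (g = (39*55)/(-44282) = 2145*(-1/44282) = -2145/44282 ≈ -0.048440)
h(I) = -2 + 1/I (h(I) = -2 + 1/(I + 0) = -2 + 1/I)
h(203) + g = (-2 + 1/203) - 2145/44282 = -405/203 - 2145/44282 = -2624235/1284178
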